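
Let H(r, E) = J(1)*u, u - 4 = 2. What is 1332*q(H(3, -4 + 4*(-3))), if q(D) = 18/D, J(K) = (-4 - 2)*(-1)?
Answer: 666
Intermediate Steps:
u = 6 (u = 4 + 2 = 6)
J(K) = 6 (J(K) = -6*(-1) = 6)
H(r, E) = 36 (H(r, E) = 6*6 = 36)
1332*q(H(3, -4 + 4*(-3))) = 1332*(18/36) = 1332*(18*(1/36)) = 1332*(½) = 666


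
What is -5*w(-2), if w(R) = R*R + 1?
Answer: -25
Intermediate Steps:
w(R) = 1 + R**2 (w(R) = R**2 + 1 = 1 + R**2)
-5*w(-2) = -5*(1 + (-2)**2) = -5*(1 + 4) = -5*5 = -25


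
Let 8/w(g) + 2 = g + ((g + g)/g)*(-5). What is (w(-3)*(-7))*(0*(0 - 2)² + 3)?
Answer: 56/5 ≈ 11.200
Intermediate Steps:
w(g) = 8/(-12 + g) (w(g) = 8/(-2 + (g + ((g + g)/g)*(-5))) = 8/(-2 + (g + ((2*g)/g)*(-5))) = 8/(-2 + (g + 2*(-5))) = 8/(-2 + (g - 10)) = 8/(-2 + (-10 + g)) = 8/(-12 + g))
(w(-3)*(-7))*(0*(0 - 2)² + 3) = ((8/(-12 - 3))*(-7))*(0*(0 - 2)² + 3) = ((8/(-15))*(-7))*(0*(-2)² + 3) = ((8*(-1/15))*(-7))*(0*4 + 3) = (-8/15*(-7))*(0 + 3) = (56/15)*3 = 56/5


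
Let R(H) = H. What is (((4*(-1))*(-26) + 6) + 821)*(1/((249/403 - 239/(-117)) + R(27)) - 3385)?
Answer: -339024849128/107579 ≈ -3.1514e+6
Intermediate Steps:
(((4*(-1))*(-26) + 6) + 821)*(1/((249/403 - 239/(-117)) + R(27)) - 3385) = (((4*(-1))*(-26) + 6) + 821)*(1/((249/403 - 239/(-117)) + 27) - 3385) = ((-4*(-26) + 6) + 821)*(1/((249*(1/403) - 239*(-1/117)) + 27) - 3385) = ((104 + 6) + 821)*(1/((249/403 + 239/117) + 27) - 3385) = (110 + 821)*(1/(9650/3627 + 27) - 3385) = 931*(1/(107579/3627) - 3385) = 931*(3627/107579 - 3385) = 931*(-364151288/107579) = -339024849128/107579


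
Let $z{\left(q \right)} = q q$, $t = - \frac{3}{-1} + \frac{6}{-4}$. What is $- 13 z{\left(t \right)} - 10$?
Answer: $- \frac{157}{4} \approx -39.25$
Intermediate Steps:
$t = \frac{3}{2}$ ($t = \left(-3\right) \left(-1\right) + 6 \left(- \frac{1}{4}\right) = 3 - \frac{3}{2} = \frac{3}{2} \approx 1.5$)
$z{\left(q \right)} = q^{2}$
$- 13 z{\left(t \right)} - 10 = - 13 \left(\frac{3}{2}\right)^{2} - 10 = \left(-13\right) \frac{9}{4} - 10 = - \frac{117}{4} - 10 = - \frac{157}{4}$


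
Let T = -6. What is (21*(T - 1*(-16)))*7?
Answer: 1470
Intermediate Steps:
(21*(T - 1*(-16)))*7 = (21*(-6 - 1*(-16)))*7 = (21*(-6 + 16))*7 = (21*10)*7 = 210*7 = 1470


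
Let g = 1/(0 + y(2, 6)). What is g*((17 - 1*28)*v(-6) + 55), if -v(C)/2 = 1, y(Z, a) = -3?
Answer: -77/3 ≈ -25.667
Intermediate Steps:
v(C) = -2 (v(C) = -2*1 = -2)
g = -1/3 (g = 1/(0 - 3) = 1/(-3) = -1/3 ≈ -0.33333)
g*((17 - 1*28)*v(-6) + 55) = -((17 - 1*28)*(-2) + 55)/3 = -((17 - 28)*(-2) + 55)/3 = -(-11*(-2) + 55)/3 = -(22 + 55)/3 = -1/3*77 = -77/3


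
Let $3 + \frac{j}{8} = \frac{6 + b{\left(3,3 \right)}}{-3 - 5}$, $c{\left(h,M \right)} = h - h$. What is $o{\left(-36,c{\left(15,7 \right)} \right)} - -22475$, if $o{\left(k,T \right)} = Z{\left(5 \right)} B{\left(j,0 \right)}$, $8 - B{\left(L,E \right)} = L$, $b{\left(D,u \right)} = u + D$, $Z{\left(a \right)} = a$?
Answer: $22695$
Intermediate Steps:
$c{\left(h,M \right)} = 0$
$b{\left(D,u \right)} = D + u$
$j = -36$ ($j = -24 + 8 \frac{6 + \left(3 + 3\right)}{-3 - 5} = -24 + 8 \frac{6 + 6}{-8} = -24 + 8 \cdot 12 \left(- \frac{1}{8}\right) = -24 + 8 \left(- \frac{3}{2}\right) = -24 - 12 = -36$)
$B{\left(L,E \right)} = 8 - L$
$o{\left(k,T \right)} = 220$ ($o{\left(k,T \right)} = 5 \left(8 - -36\right) = 5 \left(8 + 36\right) = 5 \cdot 44 = 220$)
$o{\left(-36,c{\left(15,7 \right)} \right)} - -22475 = 220 - -22475 = 220 + 22475 = 22695$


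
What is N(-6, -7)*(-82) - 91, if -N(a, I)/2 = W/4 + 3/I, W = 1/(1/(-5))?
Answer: -2564/7 ≈ -366.29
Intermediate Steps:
W = -5 (W = 1/(1*(-1/5)) = 1/(-1/5) = -5)
N(a, I) = 5/2 - 6/I (N(a, I) = -2*(-5/4 + 3/I) = 5/2 - 6/I)
N(-6, -7)*(-82) - 91 = (5/2 - 6/(-7))*(-82) - 91 = (5/2 - 6*(-1/7))*(-82) - 91 = (5/2 + 6/7)*(-82) - 91 = (47/14)*(-82) - 91 = -1927/7 - 91 = -2564/7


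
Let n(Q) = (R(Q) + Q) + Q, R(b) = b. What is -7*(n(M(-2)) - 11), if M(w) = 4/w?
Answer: 119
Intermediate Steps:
n(Q) = 3*Q (n(Q) = (Q + Q) + Q = 2*Q + Q = 3*Q)
-7*(n(M(-2)) - 11) = -7*(3*(4/(-2)) - 11) = -7*(3*(4*(-½)) - 11) = -7*(3*(-2) - 11) = -7*(-6 - 11) = -7*(-17) = 119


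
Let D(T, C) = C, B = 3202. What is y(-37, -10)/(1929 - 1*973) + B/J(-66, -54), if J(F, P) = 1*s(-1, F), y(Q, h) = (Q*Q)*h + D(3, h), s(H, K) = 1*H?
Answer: -768703/239 ≈ -3216.3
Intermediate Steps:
s(H, K) = H
y(Q, h) = h + h*Q² (y(Q, h) = (Q*Q)*h + h = Q²*h + h = h*Q² + h = h + h*Q²)
J(F, P) = -1 (J(F, P) = 1*(-1) = -1)
y(-37, -10)/(1929 - 1*973) + B/J(-66, -54) = (-10*(1 + (-37)²))/(1929 - 1*973) + 3202/(-1) = (-10*(1 + 1369))/(1929 - 973) + 3202*(-1) = -10*1370/956 - 3202 = -13700*1/956 - 3202 = -3425/239 - 3202 = -768703/239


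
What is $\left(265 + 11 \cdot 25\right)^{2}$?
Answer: $291600$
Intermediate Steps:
$\left(265 + 11 \cdot 25\right)^{2} = \left(265 + 275\right)^{2} = 540^{2} = 291600$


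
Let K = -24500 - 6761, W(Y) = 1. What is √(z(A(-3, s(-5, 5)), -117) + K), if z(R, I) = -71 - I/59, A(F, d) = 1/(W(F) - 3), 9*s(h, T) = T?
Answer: I*√109059789/59 ≈ 177.0*I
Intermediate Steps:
s(h, T) = T/9
K = -31261
A(F, d) = -½ (A(F, d) = 1/(1 - 3) = 1/(-2) = -½)
z(R, I) = -71 - I/59
√(z(A(-3, s(-5, 5)), -117) + K) = √((-71 - 1/59*(-117)) - 31261) = √((-71 + 117/59) - 31261) = √(-4072/59 - 31261) = √(-1848471/59) = I*√109059789/59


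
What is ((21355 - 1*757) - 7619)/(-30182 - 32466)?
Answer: -12979/62648 ≈ -0.20717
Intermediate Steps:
((21355 - 1*757) - 7619)/(-30182 - 32466) = ((21355 - 757) - 7619)/(-62648) = (20598 - 7619)*(-1/62648) = 12979*(-1/62648) = -12979/62648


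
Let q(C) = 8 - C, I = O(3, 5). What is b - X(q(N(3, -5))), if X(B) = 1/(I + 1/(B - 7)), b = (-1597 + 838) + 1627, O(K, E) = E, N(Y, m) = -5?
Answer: 26902/31 ≈ 867.81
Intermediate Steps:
I = 5
b = 868 (b = -759 + 1627 = 868)
X(B) = 1/(5 + 1/(-7 + B)) (X(B) = 1/(5 + 1/(B - 7)) = 1/(5 + 1/(-7 + B)))
b - X(q(N(3, -5))) = 868 - (-7 + (8 - 1*(-5)))/(-34 + 5*(8 - 1*(-5))) = 868 - (-7 + (8 + 5))/(-34 + 5*(8 + 5)) = 868 - (-7 + 13)/(-34 + 5*13) = 868 - 6/(-34 + 65) = 868 - 6/31 = 26902/31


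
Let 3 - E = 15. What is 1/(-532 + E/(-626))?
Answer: -313/166510 ≈ -0.0018798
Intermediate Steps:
E = -12 (E = 3 - 1*15 = 3 - 15 = -12)
1/(-532 + E/(-626)) = 1/(-532 - 12/(-626)) = 1/(-532 - 12*(-1/626)) = 1/(-532 + 6/313) = 1/(-166510/313) = -313/166510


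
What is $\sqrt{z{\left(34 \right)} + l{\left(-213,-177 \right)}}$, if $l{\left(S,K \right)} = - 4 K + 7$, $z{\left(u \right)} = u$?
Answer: $\sqrt{749} \approx 27.368$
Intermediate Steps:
$l{\left(S,K \right)} = 7 - 4 K$
$\sqrt{z{\left(34 \right)} + l{\left(-213,-177 \right)}} = \sqrt{34 + \left(7 - -708\right)} = \sqrt{34 + \left(7 + 708\right)} = \sqrt{34 + 715} = \sqrt{749}$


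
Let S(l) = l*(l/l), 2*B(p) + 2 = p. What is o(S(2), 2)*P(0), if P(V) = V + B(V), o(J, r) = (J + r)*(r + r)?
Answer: -16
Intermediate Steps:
B(p) = -1 + p/2
S(l) = l (S(l) = l*1 = l)
o(J, r) = 2*r*(J + r) (o(J, r) = (J + r)*(2*r) = 2*r*(J + r))
P(V) = -1 + 3*V/2 (P(V) = V + (-1 + V/2) = -1 + 3*V/2)
o(S(2), 2)*P(0) = (2*2*(2 + 2))*(-1 + (3/2)*0) = (2*2*4)*(-1 + 0) = 16*(-1) = -16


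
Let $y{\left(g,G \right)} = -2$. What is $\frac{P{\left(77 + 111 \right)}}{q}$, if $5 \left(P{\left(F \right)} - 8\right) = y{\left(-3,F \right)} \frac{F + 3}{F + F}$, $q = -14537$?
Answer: $- \frac{7329}{13664780} \approx -0.00053634$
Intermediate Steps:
$P{\left(F \right)} = 8 - \frac{3 + F}{5 F}$ ($P{\left(F \right)} = 8 + \frac{\left(-2\right) \frac{F + 3}{F + F}}{5} = 8 + \frac{\left(-2\right) \frac{3 + F}{2 F}}{5} = 8 + \frac{\left(-1\right) \frac{1}{F} \left(3 + F\right)}{5} = 8 - \frac{3 + F}{5 F}$)
$\frac{P{\left(77 + 111 \right)}}{q} = \frac{\frac{3}{5} \frac{1}{77 + 111} \left(-1 + 13 \left(77 + 111\right)\right)}{-14537} = \frac{3 \left(-1 + 13 \cdot 188\right)}{5 \cdot 188} \left(- \frac{1}{14537}\right) = \frac{3}{5} \cdot \frac{1}{188} \left(-1 + 2444\right) \left(- \frac{1}{14537}\right) = \frac{3}{5} \cdot \frac{1}{188} \cdot 2443 \left(- \frac{1}{14537}\right) = \frac{7329}{940} \left(- \frac{1}{14537}\right) = - \frac{7329}{13664780}$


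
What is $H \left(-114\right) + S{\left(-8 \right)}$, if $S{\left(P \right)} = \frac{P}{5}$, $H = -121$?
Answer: $\frac{68962}{5} \approx 13792.0$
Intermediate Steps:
$S{\left(P \right)} = \frac{P}{5}$
$H \left(-114\right) + S{\left(-8 \right)} = \left(-121\right) \left(-114\right) + \frac{1}{5} \left(-8\right) = 13794 - \frac{8}{5} = \frac{68962}{5}$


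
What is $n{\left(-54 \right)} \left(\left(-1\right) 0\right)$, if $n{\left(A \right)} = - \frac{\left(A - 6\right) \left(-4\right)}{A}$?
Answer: $0$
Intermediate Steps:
$n{\left(A \right)} = - \frac{24 - 4 A}{A}$ ($n{\left(A \right)} = - \frac{\left(-6 + A\right) \left(-4\right)}{A} = - \frac{24 - 4 A}{A}$)
$n{\left(-54 \right)} \left(\left(-1\right) 0\right) = \left(4 - \frac{24}{-54}\right) \left(\left(-1\right) 0\right) = \left(4 - - \frac{4}{9}\right) 0 = \left(4 + \frac{4}{9}\right) 0 = \frac{40}{9} \cdot 0 = 0$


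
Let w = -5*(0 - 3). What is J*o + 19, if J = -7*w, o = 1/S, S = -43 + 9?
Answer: 751/34 ≈ 22.088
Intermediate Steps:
w = 15 (w = -5*(-3) = 15)
S = -34
o = -1/34 (o = 1/(-34) = -1/34 ≈ -0.029412)
J = -105 (J = -7*15 = -105)
J*o + 19 = -105*(-1/34) + 19 = 105/34 + 19 = 751/34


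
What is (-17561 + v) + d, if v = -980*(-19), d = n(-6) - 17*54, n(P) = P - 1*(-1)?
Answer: 136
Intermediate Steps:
n(P) = 1 + P (n(P) = P + 1 = 1 + P)
d = -923 (d = (1 - 6) - 17*54 = -5 - 918 = -923)
v = 18620
(-17561 + v) + d = (-17561 + 18620) - 923 = 1059 - 923 = 136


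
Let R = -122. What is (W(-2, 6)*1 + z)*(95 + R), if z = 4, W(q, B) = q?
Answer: -54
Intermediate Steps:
(W(-2, 6)*1 + z)*(95 + R) = (-2*1 + 4)*(95 - 122) = (-2 + 4)*(-27) = 2*(-27) = -54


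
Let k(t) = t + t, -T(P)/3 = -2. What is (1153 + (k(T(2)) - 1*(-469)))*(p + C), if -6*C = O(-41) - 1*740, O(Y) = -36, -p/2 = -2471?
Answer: 24859676/3 ≈ 8.2866e+6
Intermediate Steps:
p = 4942 (p = -2*(-2471) = 4942)
T(P) = 6 (T(P) = -3*(-2) = 6)
k(t) = 2*t
C = 388/3 (C = -(-36 - 1*740)/6 = -(-36 - 740)/6 = -⅙*(-776) = 388/3 ≈ 129.33)
(1153 + (k(T(2)) - 1*(-469)))*(p + C) = (1153 + (2*6 - 1*(-469)))*(4942 + 388/3) = (1153 + (12 + 469))*(15214/3) = (1153 + 481)*(15214/3) = 1634*(15214/3) = 24859676/3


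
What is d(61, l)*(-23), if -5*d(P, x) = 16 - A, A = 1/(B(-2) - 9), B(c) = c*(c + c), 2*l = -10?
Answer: 391/5 ≈ 78.200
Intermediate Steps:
l = -5 (l = (½)*(-10) = -5)
B(c) = 2*c² (B(c) = c*(2*c) = 2*c²)
A = -1 (A = 1/(2*(-2)² - 9) = 1/(2*4 - 9) = 1/(8 - 9) = 1/(-1) = -1)
d(P, x) = -17/5 (d(P, x) = -(16 - 1*(-1))/5 = -(16 + 1)/5 = -⅕*17 = -17/5)
d(61, l)*(-23) = -17/5*(-23) = 391/5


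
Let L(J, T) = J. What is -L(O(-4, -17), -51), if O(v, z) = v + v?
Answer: 8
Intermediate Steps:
O(v, z) = 2*v
-L(O(-4, -17), -51) = -2*(-4) = -1*(-8) = 8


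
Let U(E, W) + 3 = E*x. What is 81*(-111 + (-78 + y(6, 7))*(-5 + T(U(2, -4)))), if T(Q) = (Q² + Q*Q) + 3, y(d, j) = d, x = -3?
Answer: -942111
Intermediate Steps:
U(E, W) = -3 - 3*E (U(E, W) = -3 + E*(-3) = -3 - 3*E)
T(Q) = 3 + 2*Q² (T(Q) = (Q² + Q²) + 3 = 2*Q² + 3 = 3 + 2*Q²)
81*(-111 + (-78 + y(6, 7))*(-5 + T(U(2, -4)))) = 81*(-111 + (-78 + 6)*(-5 + (3 + 2*(-3 - 3*2)²))) = 81*(-111 - 72*(-5 + (3 + 2*(-3 - 6)²))) = 81*(-111 - 72*(-5 + (3 + 2*(-9)²))) = 81*(-111 - 72*(-5 + (3 + 2*81))) = 81*(-111 - 72*(-5 + (3 + 162))) = 81*(-111 - 72*(-5 + 165)) = 81*(-111 - 72*160) = 81*(-111 - 11520) = 81*(-11631) = -942111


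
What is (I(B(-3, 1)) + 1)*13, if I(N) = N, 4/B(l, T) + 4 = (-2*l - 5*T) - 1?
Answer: 0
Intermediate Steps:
B(l, T) = 4/(-5 - 5*T - 2*l) (B(l, T) = 4/(-4 + ((-2*l - 5*T) - 1)) = 4/(-4 + ((-5*T - 2*l) - 1)) = 4/(-4 + (-1 - 5*T - 2*l)) = 4/(-5 - 5*T - 2*l))
(I(B(-3, 1)) + 1)*13 = (-4/(5 + 2*(-3) + 5*1) + 1)*13 = (-4/(5 - 6 + 5) + 1)*13 = (-4/4 + 1)*13 = (-4*¼ + 1)*13 = (-1 + 1)*13 = 0*13 = 0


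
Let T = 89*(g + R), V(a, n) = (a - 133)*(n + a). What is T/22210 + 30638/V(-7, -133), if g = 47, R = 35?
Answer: 41175539/21765800 ≈ 1.8918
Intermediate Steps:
V(a, n) = (-133 + a)*(a + n)
T = 7298 (T = 89*(47 + 35) = 89*82 = 7298)
T/22210 + 30638/V(-7, -133) = 7298/22210 + 30638/((-7)² - 133*(-7) - 133*(-133) - 7*(-133)) = 7298*(1/22210) + 30638/(49 + 931 + 17689 + 931) = 3649/11105 + 30638/19600 = 3649/11105 + 30638*(1/19600) = 3649/11105 + 15319/9800 = 41175539/21765800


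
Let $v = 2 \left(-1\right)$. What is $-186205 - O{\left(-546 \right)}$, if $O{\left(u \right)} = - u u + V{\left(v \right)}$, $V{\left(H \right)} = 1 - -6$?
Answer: $111904$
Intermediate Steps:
$v = -2$
$V{\left(H \right)} = 7$ ($V{\left(H \right)} = 1 + 6 = 7$)
$O{\left(u \right)} = 7 - u^{2}$ ($O{\left(u \right)} = - u u + 7 = - u^{2} + 7 = 7 - u^{2}$)
$-186205 - O{\left(-546 \right)} = -186205 - \left(7 - \left(-546\right)^{2}\right) = -186205 - \left(7 - 298116\right) = -186205 - -298109 = -186205 + 298109 = 111904$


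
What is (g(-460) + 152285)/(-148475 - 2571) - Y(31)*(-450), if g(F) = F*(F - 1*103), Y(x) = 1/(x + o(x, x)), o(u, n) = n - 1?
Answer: 42883535/9213806 ≈ 4.6543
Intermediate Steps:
o(u, n) = -1 + n
Y(x) = 1/(-1 + 2*x) (Y(x) = 1/(x + (-1 + x)) = 1/(-1 + 2*x))
g(F) = F*(-103 + F) (g(F) = F*(F - 103) = F*(-103 + F))
(g(-460) + 152285)/(-148475 - 2571) - Y(31)*(-450) = (-460*(-103 - 460) + 152285)/(-148475 - 2571) - (-450)/(-1 + 2*31) = (-460*(-563) + 152285)/(-151046) - (-450)/(-1 + 62) = (258980 + 152285)*(-1/151046) - (-450)/61 = 411265*(-1/151046) - (-450)/61 = -411265/151046 - 1*(-450/61) = -411265/151046 + 450/61 = 42883535/9213806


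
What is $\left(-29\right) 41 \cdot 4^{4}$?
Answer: $-304384$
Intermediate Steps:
$\left(-29\right) 41 \cdot 4^{4} = \left(-1189\right) 256 = -304384$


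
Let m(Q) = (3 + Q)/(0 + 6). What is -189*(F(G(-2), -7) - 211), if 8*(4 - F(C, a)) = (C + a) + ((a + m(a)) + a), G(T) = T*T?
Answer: 309645/8 ≈ 38706.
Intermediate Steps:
m(Q) = 1/2 + Q/6 (m(Q) = (3 + Q)/6 = (3 + Q)*(1/6) = 1/2 + Q/6)
G(T) = T**2
F(C, a) = 63/16 - 19*a/48 - C/8 (F(C, a) = 4 - ((C + a) + ((a + (1/2 + a/6)) + a))/8 = 4 - ((C + a) + ((1/2 + 7*a/6) + a))/8 = 4 - ((C + a) + (1/2 + 13*a/6))/8 = 4 - (1/2 + C + 19*a/6)/8 = 4 + (-1/16 - 19*a/48 - C/8) = 63/16 - 19*a/48 - C/8)
-189*(F(G(-2), -7) - 211) = -189*((63/16 - 19/48*(-7) - 1/8*(-2)**2) - 211) = -189*((63/16 + 133/48 - 1/8*4) - 211) = -189*((63/16 + 133/48 - 1/2) - 211) = -189*(149/24 - 211) = -189*(-4915/24) = 309645/8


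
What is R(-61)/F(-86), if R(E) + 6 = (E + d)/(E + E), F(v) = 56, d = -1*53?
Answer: -309/3416 ≈ -0.090457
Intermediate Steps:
d = -53
R(E) = -6 + (-53 + E)/(2*E) (R(E) = -6 + (E - 53)/(E + E) = -6 + (-53 + E)/((2*E)) = -6 + (-53 + E)*(1/(2*E)) = -6 + (-53 + E)/(2*E))
R(-61)/F(-86) = ((½)*(-53 - 11*(-61))/(-61))/56 = ((½)*(-1/61)*(-53 + 671))*(1/56) = ((½)*(-1/61)*618)*(1/56) = -309/61*1/56 = -309/3416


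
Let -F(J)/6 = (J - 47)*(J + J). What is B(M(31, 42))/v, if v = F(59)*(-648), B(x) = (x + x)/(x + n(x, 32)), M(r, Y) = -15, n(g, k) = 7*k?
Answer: -5/191771712 ≈ -2.6073e-8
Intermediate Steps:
B(x) = 2*x/(224 + x) (B(x) = (x + x)/(x + 7*32) = (2*x)/(x + 224) = (2*x)/(224 + x) = 2*x/(224 + x))
F(J) = -12*J*(-47 + J) (F(J) = -6*(J - 47)*(J + J) = -6*(-47 + J)*2*J = -12*J*(-47 + J))
v = 5505408 (v = (12*59*(47 - 1*59))*(-648) = (12*59*(47 - 59))*(-648) = (12*59*(-12))*(-648) = -8496*(-648) = 5505408)
B(M(31, 42))/v = (2*(-15)/(224 - 15))/5505408 = (2*(-15)/209)*(1/5505408) = (2*(-15)*(1/209))*(1/5505408) = -30/209*1/5505408 = -5/191771712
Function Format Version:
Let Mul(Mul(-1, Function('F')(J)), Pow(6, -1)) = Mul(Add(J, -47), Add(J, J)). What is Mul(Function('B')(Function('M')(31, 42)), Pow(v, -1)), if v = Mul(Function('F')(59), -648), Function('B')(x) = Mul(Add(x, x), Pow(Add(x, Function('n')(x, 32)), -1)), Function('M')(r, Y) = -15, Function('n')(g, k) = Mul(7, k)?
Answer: Rational(-5, 191771712) ≈ -2.6073e-8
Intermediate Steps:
Function('B')(x) = Mul(2, x, Pow(Add(224, x), -1)) (Function('B')(x) = Mul(Add(x, x), Pow(Add(x, Mul(7, 32)), -1)) = Mul(Mul(2, x), Pow(Add(x, 224), -1)) = Mul(Mul(2, x), Pow(Add(224, x), -1)) = Mul(2, x, Pow(Add(224, x), -1)))
Function('F')(J) = Mul(-12, J, Add(-47, J)) (Function('F')(J) = Mul(-6, Mul(Add(J, -47), Add(J, J))) = Mul(-6, Mul(Add(-47, J), Mul(2, J))) = Mul(-6, Mul(2, J, Add(-47, J))) = Mul(-12, J, Add(-47, J)))
v = 5505408 (v = Mul(Mul(12, 59, Add(47, Mul(-1, 59))), -648) = Mul(Mul(12, 59, Add(47, -59)), -648) = Mul(Mul(12, 59, -12), -648) = Mul(-8496, -648) = 5505408)
Mul(Function('B')(Function('M')(31, 42)), Pow(v, -1)) = Mul(Mul(2, -15, Pow(Add(224, -15), -1)), Pow(5505408, -1)) = Mul(Mul(2, -15, Pow(209, -1)), Rational(1, 5505408)) = Mul(Mul(2, -15, Rational(1, 209)), Rational(1, 5505408)) = Mul(Rational(-30, 209), Rational(1, 5505408)) = Rational(-5, 191771712)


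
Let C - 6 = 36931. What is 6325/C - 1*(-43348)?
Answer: 1601151401/36937 ≈ 43348.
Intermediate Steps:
C = 36937 (C = 6 + 36931 = 36937)
6325/C - 1*(-43348) = 6325/36937 - 1*(-43348) = 6325*(1/36937) + 43348 = 6325/36937 + 43348 = 1601151401/36937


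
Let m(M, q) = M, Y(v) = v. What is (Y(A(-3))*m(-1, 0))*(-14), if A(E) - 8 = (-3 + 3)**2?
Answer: 112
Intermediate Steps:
A(E) = 8 (A(E) = 8 + (-3 + 3)**2 = 8 + 0**2 = 8 + 0 = 8)
(Y(A(-3))*m(-1, 0))*(-14) = (8*(-1))*(-14) = -8*(-14) = 112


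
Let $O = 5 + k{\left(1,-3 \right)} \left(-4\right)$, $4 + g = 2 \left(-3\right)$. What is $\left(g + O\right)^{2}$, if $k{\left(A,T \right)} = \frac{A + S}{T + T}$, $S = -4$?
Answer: $49$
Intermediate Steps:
$k{\left(A,T \right)} = \frac{-4 + A}{2 T}$ ($k{\left(A,T \right)} = \frac{A - 4}{T + T} = \frac{-4 + A}{2 T}$)
$g = -10$ ($g = -4 + 2 \left(-3\right) = -4 - 6 = -10$)
$O = 3$ ($O = 5 + \frac{-4 + 1}{2 \left(-3\right)} \left(-4\right) = 5 + \frac{1}{2} \left(- \frac{1}{3}\right) \left(-3\right) \left(-4\right) = 5 + \frac{1}{2} \left(-4\right) = 5 - 2 = 3$)
$\left(g + O\right)^{2} = \left(-10 + 3\right)^{2} = \left(-7\right)^{2} = 49$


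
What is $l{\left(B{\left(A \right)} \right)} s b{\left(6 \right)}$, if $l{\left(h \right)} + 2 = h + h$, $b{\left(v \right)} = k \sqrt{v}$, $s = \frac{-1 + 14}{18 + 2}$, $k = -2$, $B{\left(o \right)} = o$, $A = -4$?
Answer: $13 \sqrt{6} \approx 31.843$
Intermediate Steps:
$s = \frac{13}{20} \approx 0.65$
$b{\left(v \right)} = - 2 \sqrt{v}$
$l{\left(h \right)} = -2 + 2 h$ ($l{\left(h \right)} = -2 + \left(h + h\right) = -2 + 2 h$)
$l{\left(B{\left(A \right)} \right)} s b{\left(6 \right)} = \left(-2 + 2 \left(-4\right)\right) \frac{13}{20} \left(- 2 \sqrt{6}\right) = \left(-2 - 8\right) \frac{13}{20} \left(- 2 \sqrt{6}\right) = \left(-10\right) \frac{13}{20} \left(- 2 \sqrt{6}\right) = - \frac{13 \left(- 2 \sqrt{6}\right)}{2} = 13 \sqrt{6}$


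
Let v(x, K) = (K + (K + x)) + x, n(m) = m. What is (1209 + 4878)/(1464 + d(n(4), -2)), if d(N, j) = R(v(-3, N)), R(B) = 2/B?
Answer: 6087/1465 ≈ 4.1549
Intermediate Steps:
v(x, K) = 2*K + 2*x (v(x, K) = (x + 2*K) + x = 2*K + 2*x)
d(N, j) = 2/(-6 + 2*N) (d(N, j) = 2/(2*N + 2*(-3)) = 2/(2*N - 6) = 2/(-6 + 2*N))
(1209 + 4878)/(1464 + d(n(4), -2)) = (1209 + 4878)/(1464 + 1/(-3 + 4)) = 6087/(1464 + 1/1) = 6087/(1464 + 1) = 6087/1465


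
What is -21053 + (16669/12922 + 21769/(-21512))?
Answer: -2926097448441/138989032 ≈ -21053.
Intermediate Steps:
-21053 + (16669/12922 + 21769/(-21512)) = -21053 + (16669*(1/12922) + 21769*(-1/21512)) = -21053 + (16669/12922 - 21769/21512) = -21053 + 38642255/138989032 = -2926097448441/138989032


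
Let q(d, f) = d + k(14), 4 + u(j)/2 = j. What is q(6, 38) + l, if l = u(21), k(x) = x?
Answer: 54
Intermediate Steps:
u(j) = -8 + 2*j
q(d, f) = 14 + d (q(d, f) = d + 14 = 14 + d)
l = 34 (l = -8 + 2*21 = -8 + 42 = 34)
q(6, 38) + l = (14 + 6) + 34 = 20 + 34 = 54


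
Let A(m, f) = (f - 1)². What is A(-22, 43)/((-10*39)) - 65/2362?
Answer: -698653/153530 ≈ -4.5506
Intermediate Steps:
A(m, f) = (-1 + f)²
A(-22, 43)/((-10*39)) - 65/2362 = (-1 + 43)²/((-10*39)) - 65/2362 = 42²/(-390) - 65*1/2362 = 1764*(-1/390) - 65/2362 = -294/65 - 65/2362 = -698653/153530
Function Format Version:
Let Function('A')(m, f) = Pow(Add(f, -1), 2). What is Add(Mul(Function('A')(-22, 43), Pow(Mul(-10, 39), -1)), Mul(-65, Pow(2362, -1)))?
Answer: Rational(-698653, 153530) ≈ -4.5506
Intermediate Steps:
Function('A')(m, f) = Pow(Add(-1, f), 2)
Add(Mul(Function('A')(-22, 43), Pow(Mul(-10, 39), -1)), Mul(-65, Pow(2362, -1))) = Add(Mul(Pow(Add(-1, 43), 2), Pow(Mul(-10, 39), -1)), Mul(-65, Pow(2362, -1))) = Add(Mul(Pow(42, 2), Pow(-390, -1)), Mul(-65, Rational(1, 2362))) = Add(Mul(1764, Rational(-1, 390)), Rational(-65, 2362)) = Add(Rational(-294, 65), Rational(-65, 2362)) = Rational(-698653, 153530)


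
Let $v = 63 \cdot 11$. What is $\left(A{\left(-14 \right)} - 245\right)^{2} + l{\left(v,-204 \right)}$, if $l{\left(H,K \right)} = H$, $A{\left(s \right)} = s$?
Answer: $67774$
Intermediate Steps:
$v = 693$
$\left(A{\left(-14 \right)} - 245\right)^{2} + l{\left(v,-204 \right)} = \left(-14 - 245\right)^{2} + 693 = \left(-259\right)^{2} + 693 = 67081 + 693 = 67774$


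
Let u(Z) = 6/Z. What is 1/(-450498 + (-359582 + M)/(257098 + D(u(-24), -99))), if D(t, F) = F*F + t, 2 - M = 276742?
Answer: -1067595/480951957598 ≈ -2.2198e-6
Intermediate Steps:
M = -276740 (M = 2 - 1*276742 = 2 - 276742 = -276740)
D(t, F) = t + F² (D(t, F) = F² + t = t + F²)
1/(-450498 + (-359582 + M)/(257098 + D(u(-24), -99))) = 1/(-450498 + (-359582 - 276740)/(257098 + (6/(-24) + (-99)²))) = 1/(-450498 - 636322/(257098 + (6*(-1/24) + 9801))) = 1/(-450498 - 636322/(257098 + (-¼ + 9801))) = 1/(-450498 - 636322/(257098 + 39203/4)) = 1/(-450498 - 636322/1067595/4) = 1/(-450498 - 636322*4/1067595) = 1/(-450498 - 2545288/1067595) = 1/(-480951957598/1067595) = -1067595/480951957598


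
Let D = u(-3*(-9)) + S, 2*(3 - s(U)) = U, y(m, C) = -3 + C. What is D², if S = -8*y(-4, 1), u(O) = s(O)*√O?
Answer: 12931/4 - 1008*√3 ≈ 1486.8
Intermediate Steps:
s(U) = 3 - U/2
u(O) = √O*(3 - O/2) (u(O) = (3 - O/2)*√O = √O*(3 - O/2))
S = 16 (S = -8*(-3 + 1) = -8*(-2) = -1*(-16) = 16)
D = 16 - 63*√3/2 (D = √(-3*(-9))*(6 - (-3)*(-9))/2 + 16 = √27*(6 - 1*27)/2 + 16 = (3*√3)*(6 - 27)/2 + 16 = (½)*(3*√3)*(-21) + 16 = -63*√3/2 + 16 = 16 - 63*√3/2 ≈ -38.560)
D² = (16 - 63*√3/2)²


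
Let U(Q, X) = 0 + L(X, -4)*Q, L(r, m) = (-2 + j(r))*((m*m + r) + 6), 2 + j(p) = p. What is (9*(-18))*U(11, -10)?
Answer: 299376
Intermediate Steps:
j(p) = -2 + p
L(r, m) = (-4 + r)*(6 + r + m**2) (L(r, m) = (-2 + (-2 + r))*((m*m + r) + 6) = (-4 + r)*((m**2 + r) + 6) = (-4 + r)*((r + m**2) + 6) = (-4 + r)*(6 + r + m**2))
U(Q, X) = Q*(-88 + X**2 + 18*X) (U(Q, X) = 0 + (-24 + X**2 - 4*(-4)**2 + 2*X + X*(-4)**2)*Q = 0 + (-24 + X**2 - 4*16 + 2*X + X*16)*Q = 0 + (-24 + X**2 - 64 + 2*X + 16*X)*Q = 0 + (-88 + X**2 + 18*X)*Q = 0 + Q*(-88 + X**2 + 18*X) = Q*(-88 + X**2 + 18*X))
(9*(-18))*U(11, -10) = (9*(-18))*(11*(-88 + (-10)**2 + 18*(-10))) = -1782*(-88 + 100 - 180) = -1782*(-168) = -162*(-1848) = 299376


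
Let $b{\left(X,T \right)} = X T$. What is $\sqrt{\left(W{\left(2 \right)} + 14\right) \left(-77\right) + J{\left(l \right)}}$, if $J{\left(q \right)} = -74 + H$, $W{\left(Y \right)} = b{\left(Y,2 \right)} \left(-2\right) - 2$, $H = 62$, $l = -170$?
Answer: $8 i \sqrt{5} \approx 17.889 i$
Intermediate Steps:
$b{\left(X,T \right)} = T X$
$W{\left(Y \right)} = -2 - 4 Y$ ($W{\left(Y \right)} = 2 Y \left(-2\right) - 2 = - 4 Y - 2 = -2 - 4 Y$)
$J{\left(q \right)} = -12$ ($J{\left(q \right)} = -74 + 62 = -12$)
$\sqrt{\left(W{\left(2 \right)} + 14\right) \left(-77\right) + J{\left(l \right)}} = \sqrt{\left(\left(-2 - 8\right) + 14\right) \left(-77\right) - 12} = \sqrt{\left(-10 + 14\right) \left(-77\right) - 12} = \sqrt{4 \left(-77\right) - 12} = \sqrt{-308 - 12} = \sqrt{-320} = 8 i \sqrt{5}$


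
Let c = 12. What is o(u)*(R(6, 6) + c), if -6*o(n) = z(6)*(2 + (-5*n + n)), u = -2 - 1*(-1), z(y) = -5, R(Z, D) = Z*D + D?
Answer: 270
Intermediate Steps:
R(Z, D) = D + D*Z (R(Z, D) = D*Z + D = D + D*Z)
u = -1 (u = -2 + 1 = -1)
o(n) = 5/3 - 10*n/3 (o(n) = -(-5)*(2 + (-5*n + n))/6 = -(-5)*(2 - 4*n)/6 = -(-10 + 20*n)/6 = 5/3 - 10*n/3)
o(u)*(R(6, 6) + c) = (5/3 - 10/3*(-1))*(6*(1 + 6) + 12) = (5/3 + 10/3)*(6*7 + 12) = 5*(42 + 12) = 5*54 = 270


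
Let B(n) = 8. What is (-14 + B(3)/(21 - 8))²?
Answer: 30276/169 ≈ 179.15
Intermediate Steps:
(-14 + B(3)/(21 - 8))² = (-14 + 8/(21 - 8))² = (-14 + 8/13)² = (-174/13)² = 30276/169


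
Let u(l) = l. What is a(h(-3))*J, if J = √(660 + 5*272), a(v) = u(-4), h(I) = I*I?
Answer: -8*√505 ≈ -179.78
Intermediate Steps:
h(I) = I²
a(v) = -4
J = 2*√505 (J = √(660 + 1360) = √2020 = 2*√505 ≈ 44.944)
a(h(-3))*J = -8*√505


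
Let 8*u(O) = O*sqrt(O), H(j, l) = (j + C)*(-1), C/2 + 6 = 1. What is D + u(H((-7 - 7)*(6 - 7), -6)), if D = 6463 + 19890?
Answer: 26353 - I ≈ 26353.0 - 1.0*I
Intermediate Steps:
C = -10 (C = -12 + 2*1 = -12 + 2 = -10)
D = 26353
H(j, l) = 10 - j (H(j, l) = (j - 10)*(-1) = (-10 + j)*(-1) = 10 - j)
u(O) = O**(3/2)/8 (u(O) = (O*sqrt(O))/8 = O**(3/2)/8)
D + u(H((-7 - 7)*(6 - 7), -6)) = 26353 + (10 - (-7 - 7)*(6 - 7))**(3/2)/8 = 26353 + (10 - (-14)*(-1))**(3/2)/8 = 26353 + (10 - 1*14)**(3/2)/8 = 26353 + (10 - 14)**(3/2)/8 = 26353 + (-4)**(3/2)/8 = 26353 + (-8*I)/8 = 26353 - I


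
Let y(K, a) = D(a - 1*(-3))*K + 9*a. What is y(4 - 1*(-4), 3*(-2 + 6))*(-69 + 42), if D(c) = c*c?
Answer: -51516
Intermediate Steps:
D(c) = c**2
y(K, a) = 9*a + K*(3 + a)**2 (y(K, a) = (a - 1*(-3))**2*K + 9*a = (a + 3)**2*K + 9*a = (3 + a)**2*K + 9*a = K*(3 + a)**2 + 9*a = 9*a + K*(3 + a)**2)
y(4 - 1*(-4), 3*(-2 + 6))*(-69 + 42) = (9*(3*(-2 + 6)) + (4 - 1*(-4))*(3 + 3*(-2 + 6))**2)*(-69 + 42) = (9*(3*4) + (4 + 4)*(3 + 3*4)**2)*(-27) = (9*12 + 8*(3 + 12)**2)*(-27) = (108 + 8*15**2)*(-27) = (108 + 8*225)*(-27) = (108 + 1800)*(-27) = 1908*(-27) = -51516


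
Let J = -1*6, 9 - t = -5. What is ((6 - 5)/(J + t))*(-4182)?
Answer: -2091/4 ≈ -522.75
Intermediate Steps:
t = 14 (t = 9 - 1*(-5) = 9 + 5 = 14)
J = -6
((6 - 5)/(J + t))*(-4182) = ((6 - 5)/(-6 + 14))*(-4182) = (1/8)*(-4182) = (1*(⅛))*(-4182) = (⅛)*(-4182) = -2091/4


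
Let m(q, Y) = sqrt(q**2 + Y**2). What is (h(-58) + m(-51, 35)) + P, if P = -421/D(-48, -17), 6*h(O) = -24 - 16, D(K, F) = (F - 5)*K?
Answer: -2487/352 + sqrt(3826) ≈ 54.789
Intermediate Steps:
D(K, F) = K*(-5 + F) (D(K, F) = (-5 + F)*K = K*(-5 + F))
h(O) = -20/3 (h(O) = (-24 - 16)/6 = (1/6)*(-40) = -20/3)
P = -421/1056 (P = -421*(-1/(48*(-5 - 17))) = -421/((-48*(-22))) = -421/1056 ≈ -0.39867)
m(q, Y) = sqrt(Y**2 + q**2)
(h(-58) + m(-51, 35)) + P = (-20/3 + sqrt(35**2 + (-51)**2)) - 421/1056 = (-20/3 + sqrt(1225 + 2601)) - 421/1056 = (-20/3 + sqrt(3826)) - 421/1056 = -2487/352 + sqrt(3826)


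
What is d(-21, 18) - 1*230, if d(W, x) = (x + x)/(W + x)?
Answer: -242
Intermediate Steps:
d(W, x) = 2*x/(W + x) (d(W, x) = (2*x)/(W + x) = 2*x/(W + x))
d(-21, 18) - 1*230 = 2*18/(-21 + 18) - 1*230 = 2*18/(-3) - 230 = 2*18*(-⅓) - 230 = -12 - 230 = -242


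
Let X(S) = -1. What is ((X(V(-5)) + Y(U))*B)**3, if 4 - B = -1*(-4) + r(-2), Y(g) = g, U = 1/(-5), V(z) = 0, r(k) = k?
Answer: -1728/125 ≈ -13.824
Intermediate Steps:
U = -1/5 ≈ -0.20000
B = 2 (B = 4 - (-1*(-4) - 2) = 4 - (4 - 2) = 4 - 1*2 = 4 - 2 = 2)
((X(V(-5)) + Y(U))*B)**3 = ((-1 - 1/5)*2)**3 = (-6/5*2)**3 = (-12/5)**3 = -1728/125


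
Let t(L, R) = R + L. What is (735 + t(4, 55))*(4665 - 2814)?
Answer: 1469694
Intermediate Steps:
t(L, R) = L + R
(735 + t(4, 55))*(4665 - 2814) = (735 + (4 + 55))*(4665 - 2814) = (735 + 59)*1851 = 794*1851 = 1469694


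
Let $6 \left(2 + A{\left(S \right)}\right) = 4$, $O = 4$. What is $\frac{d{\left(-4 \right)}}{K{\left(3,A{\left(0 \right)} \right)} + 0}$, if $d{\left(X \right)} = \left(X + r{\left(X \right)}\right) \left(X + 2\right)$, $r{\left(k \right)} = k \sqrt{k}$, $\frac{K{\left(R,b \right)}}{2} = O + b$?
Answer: $\frac{3}{2} + 3 i \approx 1.5 + 3.0 i$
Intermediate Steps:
$A{\left(S \right)} = - \frac{4}{3}$ ($A{\left(S \right)} = -2 + \frac{1}{6} \cdot 4 = -2 + \frac{2}{3} = - \frac{4}{3}$)
$K{\left(R,b \right)} = 8 + 2 b$ ($K{\left(R,b \right)} = 2 \left(4 + b\right) = 8 + 2 b$)
$r{\left(k \right)} = k^{\frac{3}{2}}$
$d{\left(X \right)} = \left(2 + X\right) \left(X + X^{\frac{3}{2}}\right)$ ($d{\left(X \right)} = \left(X + X^{\frac{3}{2}}\right) \left(X + 2\right) = \left(X + X^{\frac{3}{2}}\right) \left(2 + X\right) = \left(2 + X\right) \left(X + X^{\frac{3}{2}}\right)$)
$\frac{d{\left(-4 \right)}}{K{\left(3,A{\left(0 \right)} \right)} + 0} = \frac{\left(-4\right)^{2} + \left(-4\right)^{\frac{5}{2}} + 2 \left(-4\right) + 2 \left(-4\right)^{\frac{3}{2}}}{\left(8 + 2 \left(- \frac{4}{3}\right)\right) + 0} = \frac{16 + 32 i - 8 + 2 \left(- 8 i\right)}{\left(8 - \frac{8}{3}\right) + 0} = \frac{16 + 32 i - 8 - 16 i}{\frac{16}{3} + 0} = \frac{8 + 16 i}{\frac{16}{3}} = \left(8 + 16 i\right) \frac{3}{16} = \frac{3}{2} + 3 i$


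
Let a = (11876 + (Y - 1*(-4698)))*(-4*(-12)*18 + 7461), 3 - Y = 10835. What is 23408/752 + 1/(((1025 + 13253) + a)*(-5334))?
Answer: 373142285830729/11987482866744 ≈ 31.128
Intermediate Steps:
Y = -10832 (Y = 3 - 1*10835 = 3 - 10835 = -10832)
a = 47802150 (a = (11876 + (-10832 - 1*(-4698)))*(-4*(-12)*18 + 7461) = (11876 + (-10832 + 4698))*(48*18 + 7461) = (11876 - 6134)*(864 + 7461) = 5742*8325 = 47802150)
23408/752 + 1/(((1025 + 13253) + a)*(-5334)) = 23408/752 + 1/(((1025 + 13253) + 47802150)*(-5334)) = 23408*(1/752) - 1/5334/(14278 + 47802150) = 1463/47 - 1/5334/47816428 = 1463/47 + (1/47816428)*(-1/5334) = 1463/47 - 1/255052826952 = 373142285830729/11987482866744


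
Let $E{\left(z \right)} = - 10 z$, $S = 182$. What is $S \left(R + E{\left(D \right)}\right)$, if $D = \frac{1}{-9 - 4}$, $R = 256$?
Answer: $46732$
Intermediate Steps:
$D = - \frac{1}{13}$ ($D = \frac{1}{-13} = - \frac{1}{13} \approx -0.076923$)
$S \left(R + E{\left(D \right)}\right) = 182 \left(256 - - \frac{10}{13}\right) = 182 \left(256 + \frac{10}{13}\right) = 182 \cdot \frac{3338}{13} = 46732$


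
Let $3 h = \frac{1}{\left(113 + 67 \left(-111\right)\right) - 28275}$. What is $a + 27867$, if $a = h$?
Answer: $\frac{2976111998}{106797} \approx 27867.0$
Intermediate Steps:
$h = - \frac{1}{106797}$ ($h = \frac{1}{3 \left(\left(113 + 67 \left(-111\right)\right) - 28275\right)} = \frac{1}{3 \left(\left(113 - 7437\right) - 28275\right)} = \frac{1}{3 \left(-7324 - 28275\right)} = \frac{1}{3 \left(-35599\right)} = \frac{1}{3} \left(- \frac{1}{35599}\right) = - \frac{1}{106797} \approx -9.3636 \cdot 10^{-6}$)
$a = - \frac{1}{106797} \approx -9.3636 \cdot 10^{-6}$
$a + 27867 = - \frac{1}{106797} + 27867 = \frac{2976111998}{106797}$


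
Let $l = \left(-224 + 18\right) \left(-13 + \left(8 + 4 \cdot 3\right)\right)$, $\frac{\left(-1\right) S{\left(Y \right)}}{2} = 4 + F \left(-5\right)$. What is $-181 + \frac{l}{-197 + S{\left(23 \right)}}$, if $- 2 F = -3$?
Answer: $- \frac{16474}{95} \approx -173.41$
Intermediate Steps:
$F = \frac{3}{2}$ ($F = \left(- \frac{1}{2}\right) \left(-3\right) = \frac{3}{2} \approx 1.5$)
$S{\left(Y \right)} = 7$ ($S{\left(Y \right)} = - 2 \left(4 + \frac{3}{2} \left(-5\right)\right) = - 2 \left(4 - \frac{15}{2}\right) = \left(-2\right) \left(- \frac{7}{2}\right) = 7$)
$l = -1442$ ($l = - 206 \left(-13 + \left(8 + 12\right)\right) = - 206 \left(-13 + 20\right) = \left(-206\right) 7 = -1442$)
$-181 + \frac{l}{-197 + S{\left(23 \right)}} = -181 + \frac{1}{-197 + 7} \left(-1442\right) = -181 + \frac{1}{-190} \left(-1442\right) = -181 - - \frac{721}{95} = -181 + \frac{721}{95} = - \frac{16474}{95}$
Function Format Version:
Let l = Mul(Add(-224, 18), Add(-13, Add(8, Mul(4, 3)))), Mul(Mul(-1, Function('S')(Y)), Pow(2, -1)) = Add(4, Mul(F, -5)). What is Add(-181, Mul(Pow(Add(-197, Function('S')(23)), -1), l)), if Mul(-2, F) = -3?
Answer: Rational(-16474, 95) ≈ -173.41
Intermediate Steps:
F = Rational(3, 2) (F = Mul(Rational(-1, 2), -3) = Rational(3, 2) ≈ 1.5000)
Function('S')(Y) = 7 (Function('S')(Y) = Mul(-2, Add(4, Mul(Rational(3, 2), -5))) = Mul(-2, Add(4, Rational(-15, 2))) = Mul(-2, Rational(-7, 2)) = 7)
l = -1442 (l = Mul(-206, Add(-13, Add(8, 12))) = Mul(-206, Add(-13, 20)) = Mul(-206, 7) = -1442)
Add(-181, Mul(Pow(Add(-197, Function('S')(23)), -1), l)) = Add(-181, Mul(Pow(Add(-197, 7), -1), -1442)) = Add(-181, Mul(Pow(-190, -1), -1442)) = Add(-181, Mul(Rational(-1, 190), -1442)) = Add(-181, Rational(721, 95)) = Rational(-16474, 95)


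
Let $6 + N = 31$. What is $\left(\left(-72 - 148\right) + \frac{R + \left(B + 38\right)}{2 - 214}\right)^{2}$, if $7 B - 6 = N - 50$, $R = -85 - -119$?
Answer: $\frac{106906111225}{2202256} \approx 48544.0$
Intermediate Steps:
$N = 25$ ($N = -6 + 31 = 25$)
$R = 34$ ($R = -85 + 119 = 34$)
$B = - \frac{19}{7}$ ($B = \frac{6}{7} + \frac{25 - 50}{7} = \frac{6}{7} + \frac{1}{7} \left(-25\right) = \frac{6}{7} - \frac{25}{7} = - \frac{19}{7} \approx -2.7143$)
$\left(\left(-72 - 148\right) + \frac{R + \left(B + 38\right)}{2 - 214}\right)^{2} = \left(\left(-72 - 148\right) + \frac{34 + \left(- \frac{19}{7} + 38\right)}{2 - 214}\right)^{2} = \left(-220 + \frac{34 + \frac{247}{7}}{-212}\right)^{2} = \left(-220 + \frac{485}{7} \left(- \frac{1}{212}\right)\right)^{2} = \left(-220 - \frac{485}{1484}\right)^{2} = \left(- \frac{326965}{1484}\right)^{2} = \frac{106906111225}{2202256}$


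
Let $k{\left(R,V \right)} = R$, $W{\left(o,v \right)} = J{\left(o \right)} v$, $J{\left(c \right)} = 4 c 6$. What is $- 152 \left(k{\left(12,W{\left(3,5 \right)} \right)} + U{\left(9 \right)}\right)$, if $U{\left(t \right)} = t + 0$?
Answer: $-3192$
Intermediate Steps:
$J{\left(c \right)} = 24 c$
$W{\left(o,v \right)} = 24 o v$
$U{\left(t \right)} = t$
$- 152 \left(k{\left(12,W{\left(3,5 \right)} \right)} + U{\left(9 \right)}\right) = - 152 \left(12 + 9\right) = \left(-152\right) 21 = -3192$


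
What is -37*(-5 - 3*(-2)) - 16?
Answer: -53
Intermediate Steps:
-37*(-5 - 3*(-2)) - 16 = -37*(-5 + 6) - 16 = -37*1 - 16 = -37 - 16 = -53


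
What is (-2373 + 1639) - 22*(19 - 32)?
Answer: -448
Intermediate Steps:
(-2373 + 1639) - 22*(19 - 32) = -734 - 22*(-13) = -734 + 286 = -448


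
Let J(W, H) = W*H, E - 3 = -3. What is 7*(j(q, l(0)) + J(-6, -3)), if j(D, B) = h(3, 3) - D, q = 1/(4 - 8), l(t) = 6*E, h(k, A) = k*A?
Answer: 763/4 ≈ 190.75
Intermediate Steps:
h(k, A) = A*k
E = 0 (E = 3 - 3 = 0)
l(t) = 0 (l(t) = 6*0 = 0)
q = -¼ (q = 1/(-4) = -¼ ≈ -0.25000)
j(D, B) = 9 - D (j(D, B) = 3*3 - D = 9 - D)
J(W, H) = H*W
7*(j(q, l(0)) + J(-6, -3)) = 7*((9 - 1*(-¼)) - 3*(-6)) = 7*((9 + ¼) + 18) = 7*(37/4 + 18) = 7*(109/4) = 763/4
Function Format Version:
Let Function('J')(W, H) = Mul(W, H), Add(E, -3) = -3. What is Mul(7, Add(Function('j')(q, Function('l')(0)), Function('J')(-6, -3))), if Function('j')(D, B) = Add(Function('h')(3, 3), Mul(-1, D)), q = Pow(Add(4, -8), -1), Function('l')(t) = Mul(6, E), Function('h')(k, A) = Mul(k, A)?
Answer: Rational(763, 4) ≈ 190.75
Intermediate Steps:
Function('h')(k, A) = Mul(A, k)
E = 0 (E = Add(3, -3) = 0)
Function('l')(t) = 0 (Function('l')(t) = Mul(6, 0) = 0)
q = Rational(-1, 4) (q = Pow(-4, -1) = Rational(-1, 4) ≈ -0.25000)
Function('j')(D, B) = Add(9, Mul(-1, D)) (Function('j')(D, B) = Add(Mul(3, 3), Mul(-1, D)) = Add(9, Mul(-1, D)))
Function('J')(W, H) = Mul(H, W)
Mul(7, Add(Function('j')(q, Function('l')(0)), Function('J')(-6, -3))) = Mul(7, Add(Add(9, Mul(-1, Rational(-1, 4))), Mul(-3, -6))) = Mul(7, Add(Add(9, Rational(1, 4)), 18)) = Mul(7, Add(Rational(37, 4), 18)) = Mul(7, Rational(109, 4)) = Rational(763, 4)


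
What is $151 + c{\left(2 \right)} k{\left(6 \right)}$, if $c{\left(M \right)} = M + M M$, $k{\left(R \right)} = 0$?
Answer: $151$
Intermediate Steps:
$c{\left(M \right)} = M + M^{2}$
$151 + c{\left(2 \right)} k{\left(6 \right)} = 151 + 2 \left(1 + 2\right) 0 = 151 + 2 \cdot 3 \cdot 0 = 151 + 6 \cdot 0 = 151 + 0 = 151$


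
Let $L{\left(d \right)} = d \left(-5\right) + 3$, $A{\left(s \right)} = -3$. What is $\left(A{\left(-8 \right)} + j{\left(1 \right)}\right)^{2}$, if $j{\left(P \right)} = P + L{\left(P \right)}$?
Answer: $16$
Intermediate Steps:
$L{\left(d \right)} = 3 - 5 d$ ($L{\left(d \right)} = - 5 d + 3 = 3 - 5 d$)
$j{\left(P \right)} = 3 - 4 P$ ($j{\left(P \right)} = P - \left(-3 + 5 P\right) = 3 - 4 P$)
$\left(A{\left(-8 \right)} + j{\left(1 \right)}\right)^{2} = \left(-3 + \left(3 - 4\right)\right)^{2} = \left(-3 - 1\right)^{2} = \left(-4\right)^{2} = 16$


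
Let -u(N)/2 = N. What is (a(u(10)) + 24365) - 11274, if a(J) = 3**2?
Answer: 13100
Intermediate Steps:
u(N) = -2*N
a(J) = 9
(a(u(10)) + 24365) - 11274 = (9 + 24365) - 11274 = 24374 - 11274 = 13100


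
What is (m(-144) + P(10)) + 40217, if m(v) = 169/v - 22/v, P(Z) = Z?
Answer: 1930847/48 ≈ 40226.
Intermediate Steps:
m(v) = 147/v
(m(-144) + P(10)) + 40217 = (147/(-144) + 10) + 40217 = (147*(-1/144) + 10) + 40217 = (-49/48 + 10) + 40217 = 431/48 + 40217 = 1930847/48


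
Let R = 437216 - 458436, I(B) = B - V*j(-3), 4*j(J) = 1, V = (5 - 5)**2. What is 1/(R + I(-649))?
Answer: -1/21869 ≈ -4.5727e-5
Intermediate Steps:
V = 0 (V = 0**2 = 0)
j(J) = 1/4 (j(J) = (1/4)*1 = 1/4)
I(B) = B (I(B) = B - 0/4 = B - 1*0 = B + 0 = B)
R = -21220
1/(R + I(-649)) = 1/(-21220 - 649) = 1/(-21869) = -1/21869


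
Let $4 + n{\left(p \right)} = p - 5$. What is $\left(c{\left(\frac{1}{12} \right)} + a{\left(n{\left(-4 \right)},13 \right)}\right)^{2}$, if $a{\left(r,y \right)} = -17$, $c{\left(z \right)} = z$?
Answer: $\frac{41209}{144} \approx 286.17$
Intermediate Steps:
$n{\left(p \right)} = -9 + p$ ($n{\left(p \right)} = -4 + \left(p - 5\right) = -4 + \left(-5 + p\right) = -9 + p$)
$\left(c{\left(\frac{1}{12} \right)} + a{\left(n{\left(-4 \right)},13 \right)}\right)^{2} = \left(\frac{1}{12} - 17\right)^{2} = \left(- \frac{203}{12}\right)^{2} = \frac{41209}{144}$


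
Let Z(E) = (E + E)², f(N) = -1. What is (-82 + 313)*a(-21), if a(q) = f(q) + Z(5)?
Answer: 22869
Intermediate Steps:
Z(E) = 4*E² (Z(E) = (2*E)² = 4*E²)
a(q) = 99 (a(q) = -1 + 4*5² = -1 + 4*25 = -1 + 100 = 99)
(-82 + 313)*a(-21) = (-82 + 313)*99 = 231*99 = 22869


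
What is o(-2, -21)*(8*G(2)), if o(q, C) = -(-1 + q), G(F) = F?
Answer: 48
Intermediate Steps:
o(q, C) = 1 - q
o(-2, -21)*(8*G(2)) = (1 - 1*(-2))*(8*2) = (1 + 2)*16 = 3*16 = 48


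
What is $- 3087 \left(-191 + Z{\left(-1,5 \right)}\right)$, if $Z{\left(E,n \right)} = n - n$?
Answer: $589617$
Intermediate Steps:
$Z{\left(E,n \right)} = 0$
$- 3087 \left(-191 + Z{\left(-1,5 \right)}\right) = - 3087 \left(-191 + 0\right) = \left(-3087\right) \left(-191\right) = 589617$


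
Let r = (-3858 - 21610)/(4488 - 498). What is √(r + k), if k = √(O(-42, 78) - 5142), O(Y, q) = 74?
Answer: √(-25404330 + 7960050*I*√1267)/1995 ≈ 5.7049 + 6.2393*I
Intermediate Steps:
r = -12734/1995 (r = -25468/3990 = -25468*1/3990 = -12734/1995 ≈ -6.3830)
k = 2*I*√1267 (k = √(74 - 5142) = √(-5068) = 2*I*√1267 ≈ 71.19*I)
√(r + k) = √(-12734/1995 + 2*I*√1267)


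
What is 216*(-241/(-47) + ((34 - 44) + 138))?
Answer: 1351512/47 ≈ 28756.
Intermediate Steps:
216*(-241/(-47) + ((34 - 44) + 138)) = 216*(-241*(-1/47) + (-10 + 138)) = 216*(241/47 + 128) = 216*(6257/47) = 1351512/47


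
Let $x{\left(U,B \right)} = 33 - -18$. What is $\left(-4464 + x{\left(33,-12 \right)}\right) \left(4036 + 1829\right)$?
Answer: $-25882245$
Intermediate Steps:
$x{\left(U,B \right)} = 51$ ($x{\left(U,B \right)} = 33 + 18 = 51$)
$\left(-4464 + x{\left(33,-12 \right)}\right) \left(4036 + 1829\right) = \left(-4464 + 51\right) \left(4036 + 1829\right) = \left(-4413\right) 5865 = -25882245$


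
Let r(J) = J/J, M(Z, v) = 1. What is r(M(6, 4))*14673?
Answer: 14673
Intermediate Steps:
r(J) = 1
r(M(6, 4))*14673 = 1*14673 = 14673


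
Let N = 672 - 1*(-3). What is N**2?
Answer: 455625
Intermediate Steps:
N = 675 (N = 672 + 3 = 675)
N**2 = 675**2 = 455625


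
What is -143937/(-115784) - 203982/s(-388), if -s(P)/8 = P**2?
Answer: 12310541607/8715293248 ≈ 1.4125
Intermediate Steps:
s(P) = -8*P**2
-143937/(-115784) - 203982/s(-388) = -143937/(-115784) - 203982/((-8*(-388)**2)) = -143937*(-1/115784) - 203982/((-8*150544)) = 143937/115784 - 203982/(-1204352) = 143937/115784 - 203982*(-1/1204352) = 143937/115784 + 101991/602176 = 12310541607/8715293248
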